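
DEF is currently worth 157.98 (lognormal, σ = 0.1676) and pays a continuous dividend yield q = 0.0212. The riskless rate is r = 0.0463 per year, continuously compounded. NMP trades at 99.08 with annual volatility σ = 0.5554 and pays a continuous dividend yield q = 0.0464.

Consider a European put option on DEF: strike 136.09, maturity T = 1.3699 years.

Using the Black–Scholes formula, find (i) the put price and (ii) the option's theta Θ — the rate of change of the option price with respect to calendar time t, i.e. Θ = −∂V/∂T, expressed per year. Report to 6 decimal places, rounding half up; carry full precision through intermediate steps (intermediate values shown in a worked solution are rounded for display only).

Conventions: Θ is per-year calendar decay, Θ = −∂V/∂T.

price = 2.574957
Θ = -1.869564

σ√T = 0.1676·√1.3699 = 0.196164
d₁ = (ln(S/K) + (r−q+σ²/2)T) / (σ√T) = (ln(157.98/136.09) + (0.0463−0.0212+0.1676²/2)·1.3699) / 0.196164 = (0.149152 + 0.053625) / 0.196164 = 1.033712
d₂ = d₁ − σ√T = 1.033712 − 0.196164 = 0.837548
e^{−rT} = 0.938543
e^{−qT} = 0.971376
N(−d₁) = 0.150636,  N(−d₂) = 0.201142
Put price V = K·e^{−rT}·N(−d₂) − S·e^{−qT}·N(−d₁) = 25.691175 − 23.116218 = 2.574957
φ(d₁) = (1/√(2π))·e^{−d₁²/2} = 0.233817
Θ = −S·e^{−qT}·φ(d₁)·σ/(2√T) − q·S·e^{−qT}·N(−d₁) + r·K·e^{−rT}·N(−d₂) = −2.569001 − 0.490064 + 1.189501 = -1.869564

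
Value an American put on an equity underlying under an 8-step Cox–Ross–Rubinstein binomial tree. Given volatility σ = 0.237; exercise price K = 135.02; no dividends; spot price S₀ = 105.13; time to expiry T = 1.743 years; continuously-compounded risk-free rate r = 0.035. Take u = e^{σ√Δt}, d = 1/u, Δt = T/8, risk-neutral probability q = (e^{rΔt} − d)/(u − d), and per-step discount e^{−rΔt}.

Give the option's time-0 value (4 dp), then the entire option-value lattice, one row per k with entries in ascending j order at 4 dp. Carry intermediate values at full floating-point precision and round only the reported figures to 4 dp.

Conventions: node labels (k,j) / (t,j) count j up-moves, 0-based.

price = 31.0006
tree:
31.0006
40.8998 21.8390
50.7565 30.4338 13.8079
59.5811 40.8998 20.7123 7.3000
67.4814 50.7565 29.8900 12.0972 2.7435
74.5544 59.5811 40.8998 19.4350 5.1419 0.4519
80.8867 67.4814 50.7565 29.8900 9.5582 0.9234 0.0000
86.5558 74.5544 59.5811 40.8998 17.5924 1.8870 0.0000 0.0000
91.6312 80.8867 67.4814 50.7565 29.8900 3.8562 0.0000 0.0000 0.0000

params: Δt=0.21788 u=1.11698 d=0.89527 q=0.50690 e^(-rΔt)=0.99240
t_8 payoffs: 91.6312 80.8867 67.4814 50.7565 29.8900 3.8562 0.0000 0.0000 0.0000
k=7: node(7,0) S=48.4642 payoff=86.5558 vs cont=85.5301 → 86.5558 [stop]  node(7,1) S=60.4656 payoff=74.5544 vs cont=73.5287 → 74.5544 [stop]  node(7,2) S=75.4389 payoff=59.5811 vs cont=58.5554 → 59.5811 [stop]  node(7,3) S=94.1202 payoff=40.8998 vs cont=39.8741 → 40.8998 [stop]  node(7,4) S=117.4276 payoff=17.5924 vs cont=16.5667 → 17.5924 [stop]  node(7,5) S=146.5068 payoff=0.0000 vs cont=1.8870 → 1.8870 [wait]  node(7,6) S=182.7869 payoff=0.0000 vs cont=0.0000 → 0.0000 [wait]  node(7,7) S=228.0513 payoff=0.0000 vs cont=0.0000 → 0.0000 [wait]
k=6: node(6,0) S=54.1333 payoff=80.8867 vs cont=79.8610 → 80.8867 [stop]  node(6,1) S=67.5386 payoff=67.4814 vs cont=66.4557 → 67.4814 [stop]  node(6,2) S=84.2635 payoff=50.7565 vs cont=49.7308 → 50.7565 [stop]  node(6,3) S=105.1300 payoff=29.8900 vs cont=28.8643 → 29.8900 [stop]  node(6,4) S=131.1638 payoff=3.8562 vs cont=9.5582 → 9.5582 [wait]  node(6,5) S=163.6445 payoff=0.0000 vs cont=0.9234 → 0.9234 [wait]  node(6,6) S=204.1685 payoff=0.0000 vs cont=0.0000 → 0.0000 [wait]
k=5: node(5,0) S=60.4656 payoff=74.5544 vs cont=73.5287 → 74.5544 [stop]  node(5,1) S=75.4389 payoff=59.5811 vs cont=58.5554 → 59.5811 [stop]  node(5,2) S=94.1202 payoff=40.8998 vs cont=39.8741 → 40.8998 [stop]  node(5,3) S=117.4276 payoff=17.5924 vs cont=19.4350 → 19.4350 [wait]  node(5,4) S=146.5068 payoff=0.0000 vs cont=5.1419 → 5.1419 [wait]  node(5,5) S=182.7869 payoff=0.0000 vs cont=0.4519 → 0.4519 [wait]
k=4: node(4,0) S=67.5386 payoff=67.4814 vs cont=66.4557 → 67.4814 [stop]  node(4,1) S=84.2635 payoff=50.7565 vs cont=49.7308 → 50.7565 [stop]  node(4,2) S=105.1300 payoff=29.8900 vs cont=29.7913 → 29.8900 [stop]  node(4,3) S=131.1638 payoff=3.8562 vs cont=12.0972 → 12.0972 [wait]  node(4,4) S=163.6445 payoff=0.0000 vs cont=2.7435 → 2.7435 [wait]
k=3: node(3,0) S=75.4389 payoff=59.5811 vs cont=58.5554 → 59.5811 [stop]  node(3,1) S=94.1202 payoff=40.8998 vs cont=39.8741 → 40.8998 [stop]  node(3,2) S=117.4276 payoff=17.5924 vs cont=20.7123 → 20.7123 [wait]  node(3,3) S=146.5068 payoff=0.0000 vs cont=7.3000 → 7.3000 [wait]
k=2: node(2,0) S=84.2635 payoff=50.7565 vs cont=49.7308 → 50.7565 [stop]  node(2,1) S=105.1300 payoff=29.8900 vs cont=30.4338 → 30.4338 [wait]  node(2,2) S=131.1638 payoff=3.8562 vs cont=13.8079 → 13.8079 [wait]
k=1: node(1,0) S=94.1202 payoff=40.8998 vs cont=40.1476 → 40.8998 [stop]  node(1,1) S=117.4276 payoff=17.5924 vs cont=21.8390 → 21.8390 [wait]
k=0: node(0,0) S=105.1300 payoff=29.8900 vs cont=31.0006 → 31.0006 [wait]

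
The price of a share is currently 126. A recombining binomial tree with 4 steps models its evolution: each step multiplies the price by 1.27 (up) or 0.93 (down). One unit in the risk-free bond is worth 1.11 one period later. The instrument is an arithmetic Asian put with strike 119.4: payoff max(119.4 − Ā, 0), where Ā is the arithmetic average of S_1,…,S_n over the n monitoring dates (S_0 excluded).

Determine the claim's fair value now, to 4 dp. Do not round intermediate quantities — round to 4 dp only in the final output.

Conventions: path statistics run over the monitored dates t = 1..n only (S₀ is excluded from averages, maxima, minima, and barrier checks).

Risk-neutral up-probability p* = (R−d)/(u−d) = (1.11−0.93)/(1.27−0.93) = 0.5294; the claim prices as the p*-weighted sum of path payoffs discounted by R^4.
Enumerate all 2^4 = 16 price paths (U = up ×1.27, D = down ×0.93); each path with k up-moves has probability p*^k·(1−p*)^(4−k).
DDDD: Ā=105.4402, payoff=13.9598, prob=0.049042
UDDD: Ā=143.9883, payoff=0.0000, prob=0.055172
DUDD: Ā=133.2783, payoff=0.0000, prob=0.055172
UUDD: Ā=182.0037, payoff=0.0000, prob=0.062068
DDUD: Ā=123.3180, payoff=0.0000, prob=0.055172
UDUD: Ā=168.4020, payoff=0.0000, prob=0.062068
DUUD: Ā=157.6920, payoff=0.0000, prob=0.062068
UUUD: Ā=215.3428, payoff=0.0000, prob=0.069827
DDDU: Ā=114.0549, payoff=5.3451, prob=0.055172
UDDU: Ā=155.7524, payoff=0.0000, prob=0.062068
DUDU: Ā=145.0424, payoff=0.0000, prob=0.062068
UUDU: Ā=198.0686, payoff=0.0000, prob=0.069827
DDUU: Ā=135.0821, payoff=0.0000, prob=0.062068
UDUU: Ā=184.4669, payoff=0.0000, prob=0.069827
DUUU: Ā=173.7569, payoff=0.0000, prob=0.069827
UUUU: Ā=237.2810, payoff=0.0000, prob=0.078555
Price = Σ prob·payoff / R^4 = 0.979507 / 1.518070 = 0.6452

price = 0.6452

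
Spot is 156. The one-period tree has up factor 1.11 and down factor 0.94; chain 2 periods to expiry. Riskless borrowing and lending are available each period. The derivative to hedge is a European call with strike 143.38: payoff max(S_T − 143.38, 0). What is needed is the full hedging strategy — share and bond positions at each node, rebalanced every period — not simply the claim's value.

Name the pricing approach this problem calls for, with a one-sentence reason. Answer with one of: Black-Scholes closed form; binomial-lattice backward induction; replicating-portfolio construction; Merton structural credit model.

framework: replicating-portfolio construction

Key observation: the mandate to exhibit the hedge at every date and state singles out the replicating-portfolio construction on the 2-period tree with factors 1.11 and 0.94 from 156.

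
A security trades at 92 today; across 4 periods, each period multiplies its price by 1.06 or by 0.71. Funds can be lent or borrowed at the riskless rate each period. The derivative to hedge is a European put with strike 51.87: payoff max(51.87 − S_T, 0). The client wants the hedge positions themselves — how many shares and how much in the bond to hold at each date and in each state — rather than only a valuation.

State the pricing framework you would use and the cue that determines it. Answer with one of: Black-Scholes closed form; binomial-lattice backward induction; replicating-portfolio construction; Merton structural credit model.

framework: replicating-portfolio construction

Key observation: since the answer must list Δ and B at each node of the 1.06/0.71 lattice on 92, the replicating-portfolio method — solving the two-state system at every node — is the one that applies.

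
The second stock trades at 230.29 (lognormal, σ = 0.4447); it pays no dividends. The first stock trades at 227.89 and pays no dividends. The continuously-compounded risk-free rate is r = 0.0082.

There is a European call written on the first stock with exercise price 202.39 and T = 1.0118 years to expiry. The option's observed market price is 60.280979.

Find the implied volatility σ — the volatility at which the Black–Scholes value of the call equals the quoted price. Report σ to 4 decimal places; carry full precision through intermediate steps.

At σ = 0.5351 the Black–Scholes value reproduces the quote:
σ√T = 0.5351·√1.0118 = 0.538248
d₁ = (ln(S/K) + (r+σ²/2)T) / (σ√T) = (ln(227.89/202.39) + (0.0082+0.5351²/2)·1.0118) / 0.538248 = (0.118667 + 0.153152) / 0.538248 = 0.505006
d₂ = d₁ − σ√T = 0.505006 − 0.538248 = -0.033241
e^{−rT} = 0.991738
N(d₁) = 0.693223,  N(d₂) = 0.486741
V = S·N(d₁) − K·e^{−rT}·N(d₂) = 157.978558 − 97.697579 = 60.280979 (matching the quote); vega is positive throughout, so no other σ reproduces this price

sigma = 0.5351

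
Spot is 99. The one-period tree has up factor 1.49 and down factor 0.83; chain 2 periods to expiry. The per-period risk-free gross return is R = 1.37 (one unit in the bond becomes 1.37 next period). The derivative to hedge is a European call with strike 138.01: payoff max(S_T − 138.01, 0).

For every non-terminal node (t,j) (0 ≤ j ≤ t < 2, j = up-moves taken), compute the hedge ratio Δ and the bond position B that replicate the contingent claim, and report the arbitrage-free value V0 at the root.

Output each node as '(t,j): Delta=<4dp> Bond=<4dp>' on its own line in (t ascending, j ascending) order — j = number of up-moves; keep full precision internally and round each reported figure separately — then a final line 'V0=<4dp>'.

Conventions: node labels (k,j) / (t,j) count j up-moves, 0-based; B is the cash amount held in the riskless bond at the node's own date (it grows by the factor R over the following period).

Risk-neutral probability p* = (R−d)/(u−d) = (1.37−0.83)/(1.49−0.83) = 0.8182.
At maturity the claim pays: V(2,0)=0.0000, V(2,1)=0.0000, V(2,2)=81.7799
  t=1,j=0: stock 82.1700 → up 122.4333 (V=0.0000), down 68.2011 (V=0.0000). Price 0.0000; hedge Δ=0.0000, bond B=0.0000.
  t=1,j=1: stock 147.5100 → up 219.7899 (V=81.7799), down 122.4333 (V=0.0000). Price 48.8400; hedge Δ=0.8400, bond B=-75.0689.
  t=0,j=0: stock 99.0000 → up 147.5100 (V=48.8400), down 82.1700 (V=0.0000). Price 29.1679; hedge Δ=0.7475, bond B=-44.8321.
Verification: the root portfolio costs Δ(0,0)·S0 + B(0,0) = 29.1679, matching V0.

(0,0): Delta=0.7475 Bond=-44.8321
(1,0): Delta=0.0000 Bond=0.0000
(1,1): Delta=0.8400 Bond=-75.0689
V0=29.1679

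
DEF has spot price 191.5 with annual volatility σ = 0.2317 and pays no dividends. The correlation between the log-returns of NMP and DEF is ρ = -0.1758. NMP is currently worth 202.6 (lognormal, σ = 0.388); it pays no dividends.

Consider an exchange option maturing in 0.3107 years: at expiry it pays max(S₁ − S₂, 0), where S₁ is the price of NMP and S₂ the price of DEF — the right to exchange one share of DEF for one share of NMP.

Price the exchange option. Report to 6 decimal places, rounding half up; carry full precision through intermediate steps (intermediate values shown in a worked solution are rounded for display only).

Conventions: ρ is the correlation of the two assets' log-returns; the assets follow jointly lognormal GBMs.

σ_eff = √(σ₁² + σ₂² − 2ρσ₁σ₂) = √(0.388² + 0.2317² − 2·-0.1758·0.388·0.2317) = 0.485631
d₁ = (ln(S₁/S₂) + (q₂ − q₁ + σ_eff²/2)T) / (σ_eff√T) = (ln(202.6/191.5) + (0.0 − 0.0 + 0.117919)·0.3107) / 0.270693 = 0.343500
d₂ = d₁ − σ_eff√T = 0.343500 − 0.270693 = 0.072807
N(d₁) = 0.634389,  N(d₂) = 0.529020
V = S₁·e^{−q₁T}·N(d₁) − S₂·e^{−q₂T}·N(d₂) = 128.527200 − 101.307376 = 27.219824
Key observation: the rate r is irrelevant here: denominating values in DEF turns the exchange into a ratio option on S₁/S₂, and discounting at r drops out.

exchange price = 27.219824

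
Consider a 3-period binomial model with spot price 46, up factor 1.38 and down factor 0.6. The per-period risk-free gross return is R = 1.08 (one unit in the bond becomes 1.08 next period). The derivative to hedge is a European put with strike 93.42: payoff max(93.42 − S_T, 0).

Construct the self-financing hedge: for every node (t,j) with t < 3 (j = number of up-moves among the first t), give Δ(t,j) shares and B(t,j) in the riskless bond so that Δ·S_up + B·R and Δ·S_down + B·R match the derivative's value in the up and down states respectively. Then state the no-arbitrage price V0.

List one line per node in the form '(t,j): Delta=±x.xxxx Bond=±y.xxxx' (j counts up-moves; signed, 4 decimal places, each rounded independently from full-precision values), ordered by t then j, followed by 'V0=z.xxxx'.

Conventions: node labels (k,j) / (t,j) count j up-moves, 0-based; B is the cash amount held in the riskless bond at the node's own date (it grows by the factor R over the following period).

Under the risk-neutral measure, an up-move has probability p* = (R−d)/(u−d) = 0.6154 and values discount at R = 1.08.
Payoffs at expiry: V(3,0)=83.4840, V(3,1)=70.5672, V(3,2)=40.8586, V(3,3)=0.0000
Node (2,0) S=16.5600: V=(p*·70.5672+(1−p*)·83.4840)/1.08=69.9400; Δ=(70.5672−83.4840)/(22.8528−9.9360)=-1.0000; B=V−Δ·S=86.5000
Node (2,1) S=38.0880: V=(p*·40.8586+(1−p*)·70.5672)/1.08=48.4120; Δ=(40.8586−70.5672)/(52.5614−22.8528)=-1.0000; B=V−Δ·S=86.5000
Node (2,2) S=87.6024: V=(p*·0.0000+(1−p*)·40.8586)/1.08=14.5508; Δ=(0.0000−40.8586)/(120.8913−52.5614)=-0.5980; B=V−Δ·S=66.9335
Node (1,0) S=27.6000: V=(p*·48.4120+(1−p*)·69.9400)/1.08=52.4926; Δ=(48.4120−69.9400)/(38.0880−16.5600)=-1.0000; B=V−Δ·S=80.0926
Node (1,1) S=63.4800: V=(p*·14.5508+(1−p*)·48.4120)/1.08=25.5318; Δ=(14.5508−48.4120)/(87.6024−38.0880)=-0.6839; B=V−Δ·S=68.9436
Node (0,0) S=46.0000: V=(p*·25.5318+(1−p*)·52.4926)/1.08=33.2420; Δ=(25.5318−52.4926)/(63.4800−27.6000)=-0.7514; B=V−Δ·S=67.8071
Check: Δ(0,0)·S0 + B(0,0) = 33.2420 = V0.

(0,0): Delta=-0.7514 Bond=67.8071
(1,0): Delta=-1.0000 Bond=80.0926
(1,1): Delta=-0.6839 Bond=68.9436
(2,0): Delta=-1.0000 Bond=86.5000
(2,1): Delta=-1.0000 Bond=86.5000
(2,2): Delta=-0.5980 Bond=66.9335
V0=33.2420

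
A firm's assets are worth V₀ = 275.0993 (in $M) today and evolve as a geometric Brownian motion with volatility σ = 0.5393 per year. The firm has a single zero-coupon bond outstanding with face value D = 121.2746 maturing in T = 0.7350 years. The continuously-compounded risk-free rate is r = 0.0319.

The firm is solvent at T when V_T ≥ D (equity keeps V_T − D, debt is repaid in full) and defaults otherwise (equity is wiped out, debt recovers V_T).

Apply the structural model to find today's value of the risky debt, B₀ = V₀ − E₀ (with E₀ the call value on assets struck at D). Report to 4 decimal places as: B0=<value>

B0=117.3606

Work the structural quantities from V₀ = 275.0993 against face 121.2746:
d₁ = [ln(V₀/D) + (r + σ²/2)T] / (σ√T)
   = [ln(275.0993/121.2746) + (0.0319 + 0.5·0.5393²)·0.7350] / (0.5393·√0.7350)
   = [0.819075 + 0.130332] / 0.462353 = 2.053422
d₂ = d₁ − σ√T = 2.053422 − 0.462353 = 1.591068
N(d₁) = 0.979984,  N(d₂) = 0.944203,  e^(−rT) = 0.976826
E₀ = V₀·N(d₁) − D·e^(−rT)·N(d₂)
   = 275.0993·0.979984 − 121.2746·0.976826·0.944203 = 157.738704
B₀ = V₀ − E₀ = 275.0993 − 157.738704 = 117.360596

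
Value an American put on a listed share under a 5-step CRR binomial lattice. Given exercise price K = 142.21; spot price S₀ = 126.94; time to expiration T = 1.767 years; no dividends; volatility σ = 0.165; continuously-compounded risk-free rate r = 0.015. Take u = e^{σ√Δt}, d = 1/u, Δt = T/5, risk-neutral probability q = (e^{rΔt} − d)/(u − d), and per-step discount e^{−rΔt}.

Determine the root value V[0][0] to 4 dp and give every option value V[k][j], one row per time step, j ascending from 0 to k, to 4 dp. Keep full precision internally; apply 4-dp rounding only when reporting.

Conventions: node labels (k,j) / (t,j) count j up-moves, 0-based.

params: Δt=0.35340 u=1.10306 d=0.90657 q=0.50255 e^(-rΔt)=0.99471
t_5 payoffs: 64.4775 47.6297 27.1302 2.1875 0.0000 0.0000
k=4: node(4,0) S=85.7436 payoff=56.4664 vs cont=55.7145 → 56.4664 [stop]  node(4,1) S=104.3278 payoff=37.8822 vs cont=37.1303 → 37.8822 [stop]  node(4,2) S=126.9400 payoff=15.2700 vs cont=14.5181 → 15.2700 [stop]  node(4,3) S=154.4532 payoff=0.0000 vs cont=1.0824 → 1.0824 [wait]  node(4,4) S=187.9297 payoff=0.0000 vs cont=0.0000 → 0.0000 [wait]
k=3: node(3,0) S=94.5803 payoff=47.6297 vs cont=46.8778 → 47.6297 [stop]  node(3,1) S=115.0798 payoff=27.1302 vs cont=26.3783 → 27.1302 [stop]  node(3,2) S=140.0225 payoff=2.1875 vs cont=8.0970 → 8.0970 [wait]  node(3,3) S=170.3712 payoff=0.0000 vs cont=0.5356 → 0.5356 [wait]
k=2: node(2,0) S=104.3278 payoff=37.8822 vs cont=37.1303 → 37.8822 [stop]  node(2,1) S=126.9400 payoff=15.2700 vs cont=17.4722 → 17.4722 [wait]  node(2,2) S=154.4532 payoff=0.0000 vs cont=4.2743 → 4.2743 [wait]
k=1: node(1,0) S=115.0798 payoff=27.1302 vs cont=27.4792 → 27.4792 [wait]  node(1,1) S=140.0225 payoff=2.1875 vs cont=10.7824 → 10.7824 [wait]
k=0: node(0,0) S=126.9400 payoff=15.2700 vs cont=18.9873 → 18.9873 [wait]

price = 18.9873
tree:
18.9873
27.4792 10.7824
37.8822 17.4722 4.2743
47.6297 27.1302 8.0970 0.5356
56.4664 37.8822 15.2700 1.0824 0.0000
64.4775 47.6297 27.1302 2.1875 0.0000 0.0000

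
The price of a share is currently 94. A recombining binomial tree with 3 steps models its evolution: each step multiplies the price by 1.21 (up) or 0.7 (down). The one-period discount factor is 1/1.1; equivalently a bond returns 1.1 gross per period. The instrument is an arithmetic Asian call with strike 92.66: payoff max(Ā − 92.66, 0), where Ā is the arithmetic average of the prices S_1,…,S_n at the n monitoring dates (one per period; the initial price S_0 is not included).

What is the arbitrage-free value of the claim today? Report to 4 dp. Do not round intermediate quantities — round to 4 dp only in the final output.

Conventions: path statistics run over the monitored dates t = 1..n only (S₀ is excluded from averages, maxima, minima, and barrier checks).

price = 19.6114

With p* = (R−d)/(u−d) = 0.7843, sum probability × payoff across the paths and divide by R^3.
Enumerate all 2^3 = 8 price paths (U = up ×1.21, D = down ×0.7); each path with k up-moves has probability p*^k·(1−p*)^(3−k).
DDD: Ā=48.0340, payoff=0.0000, prob=0.010034
UDD: Ā=83.0302, payoff=0.0000, prob=0.036487
DUD: Ā=67.0502, payoff=0.0000, prob=0.036487
UUD: Ā=115.9011, payoff=23.2411, prob=0.132679
DDU: Ā=55.8642, payoff=0.0000, prob=0.036487
UDU: Ā=96.5653, payoff=3.9053, prob=0.132679
DUU: Ā=80.5853, payoff=0.0000, prob=0.132679
UUU: Ā=139.2974, payoff=46.6374, prob=0.482469
Price = Σ prob·payoff / R^3 = 26.102837 / 1.331000 = 19.6114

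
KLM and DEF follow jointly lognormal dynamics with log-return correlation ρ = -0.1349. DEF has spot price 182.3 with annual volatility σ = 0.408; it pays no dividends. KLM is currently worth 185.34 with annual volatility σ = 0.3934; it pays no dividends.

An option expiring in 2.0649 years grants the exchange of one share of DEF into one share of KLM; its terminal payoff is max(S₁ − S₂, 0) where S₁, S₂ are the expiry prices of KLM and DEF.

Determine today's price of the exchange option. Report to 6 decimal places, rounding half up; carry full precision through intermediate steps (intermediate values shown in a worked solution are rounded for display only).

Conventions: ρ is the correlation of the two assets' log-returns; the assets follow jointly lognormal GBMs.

σ_eff = √(σ₁² + σ₂² − 2ρσ₁σ₂) = √(0.3934² + 0.408² − 2·-0.1349·0.3934·0.408) = 0.603765
d₁ = (ln(S₁/S₂) + (q₂ − q₁ + σ_eff²/2)T) / (σ_eff√T) = (ln(185.34/182.3) + (0.0 − 0.0 + 0.182266)·2.0649) / 0.867596 = 0.452860
d₂ = d₁ − σ_eff√T = 0.452860 − 0.867596 = -0.414736
N(d₁) = 0.674675,  N(d₂) = 0.339168
V = S₁·e^{−q₁T}·N(d₁) − S₂·e^{−q₂T}·N(d₂) = 125.044322 − 61.830262 = 63.214060
Key observation: no risk-free rate is needed — with the second asset as numeraire the exchange option is a call on the ratio S₁/S₂, and r cancels out of the value.

exchange price = 63.214060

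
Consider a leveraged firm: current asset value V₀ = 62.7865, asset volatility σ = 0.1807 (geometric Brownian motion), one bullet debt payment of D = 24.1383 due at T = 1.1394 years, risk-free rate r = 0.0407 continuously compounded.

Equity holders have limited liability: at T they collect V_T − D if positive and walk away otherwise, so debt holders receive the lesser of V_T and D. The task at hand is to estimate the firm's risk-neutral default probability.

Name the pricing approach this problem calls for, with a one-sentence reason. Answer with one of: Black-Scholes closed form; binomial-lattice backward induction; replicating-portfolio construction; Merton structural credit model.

Key observation: with the firm-asset dynamics (V₀ = 62.7865) and a single zero-coupon liability of face 24.1383 given, debt value, spread, and default probability all derive from the option view of the balance sheet.

framework: Merton structural credit model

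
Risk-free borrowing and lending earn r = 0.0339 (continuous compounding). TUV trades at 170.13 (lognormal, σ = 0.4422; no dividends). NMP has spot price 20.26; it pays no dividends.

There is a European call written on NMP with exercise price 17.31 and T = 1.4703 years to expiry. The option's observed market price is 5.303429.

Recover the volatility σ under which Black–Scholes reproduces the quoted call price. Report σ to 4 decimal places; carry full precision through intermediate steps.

sigma = 0.3458

At σ = 0.3458 the Black–Scholes value reproduces the quote:
σ√T = 0.3458·√1.4703 = 0.419303
d₁ = (ln(S/K) + (r+σ²/2)T) / (σ√T) = (ln(20.26/17.31) + (0.0339+0.3458²/2)·1.4703) / 0.419303 = (0.157364 + 0.137751) / 0.419303 = 0.703822
d₂ = d₁ − σ√T = 0.703822 − 0.419303 = 0.284519
e^{−rT} = 0.951379
N(d₁) = 0.759228,  N(d₂) = 0.611994
V = S·N(d₁) − K·e^{−rT}·N(d₂) = 15.381965 − 10.078536 = 5.303429 (the quoted price), and the Black–Scholes price is strictly increasing in σ, so σ is unique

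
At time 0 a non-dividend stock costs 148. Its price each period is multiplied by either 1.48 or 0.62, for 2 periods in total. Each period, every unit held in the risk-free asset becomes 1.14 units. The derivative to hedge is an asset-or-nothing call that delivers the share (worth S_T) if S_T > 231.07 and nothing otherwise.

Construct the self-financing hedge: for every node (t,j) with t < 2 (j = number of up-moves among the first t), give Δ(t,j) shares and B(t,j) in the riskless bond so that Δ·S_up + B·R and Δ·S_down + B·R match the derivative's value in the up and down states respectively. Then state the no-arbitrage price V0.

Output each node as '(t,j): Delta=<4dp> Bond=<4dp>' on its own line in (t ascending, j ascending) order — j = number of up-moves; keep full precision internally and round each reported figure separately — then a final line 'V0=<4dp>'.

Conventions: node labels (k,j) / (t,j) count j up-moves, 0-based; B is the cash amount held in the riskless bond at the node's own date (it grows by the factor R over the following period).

Since d<R<u, set p* = (R−d)/(u−d) = 0.6047; price each node as the discounted p*-expectation of its children.
Payoffs at expiry: V(2,0)=0.0000, V(2,1)=0.0000, V(2,2)=324.1792
(1,0): S=91.7600. Δ = (V_up−V_dn)/(S_up−S_dn) = (0.0000−0.0000)/(135.8048−56.8912) = 0.0000. V = [p*·0.0000 + (1−p*)·0.0000]/1.14 = 0.0000. B = V − Δ·S = 0.0000.
(1,1): S=219.0400. Δ = (V_up−V_dn)/(S_up−S_dn) = (324.1792−0.0000)/(324.1792−135.8048) = 1.7209. V = [p*·324.1792 + (1−p*)·0.0000]/1.14 = 171.9433. B = V − Δ·S = -205.0093.
(0,0): S=148.0000. Δ = (V_up−V_dn)/(S_up−S_dn) = (171.9433−0.0000)/(219.0400−91.7600) = 1.3509. V = [p*·171.9433 + (1−p*)·0.0000]/1.14 = 91.1980. B = V − Δ·S = -108.7361.
Verification: the root portfolio costs Δ(0,0)·S0 + B(0,0) = 91.1980, matching V0.

(0,0): Delta=1.3509 Bond=-108.7361
(1,0): Delta=0.0000 Bond=0.0000
(1,1): Delta=1.7209 Bond=-205.0093
V0=91.1980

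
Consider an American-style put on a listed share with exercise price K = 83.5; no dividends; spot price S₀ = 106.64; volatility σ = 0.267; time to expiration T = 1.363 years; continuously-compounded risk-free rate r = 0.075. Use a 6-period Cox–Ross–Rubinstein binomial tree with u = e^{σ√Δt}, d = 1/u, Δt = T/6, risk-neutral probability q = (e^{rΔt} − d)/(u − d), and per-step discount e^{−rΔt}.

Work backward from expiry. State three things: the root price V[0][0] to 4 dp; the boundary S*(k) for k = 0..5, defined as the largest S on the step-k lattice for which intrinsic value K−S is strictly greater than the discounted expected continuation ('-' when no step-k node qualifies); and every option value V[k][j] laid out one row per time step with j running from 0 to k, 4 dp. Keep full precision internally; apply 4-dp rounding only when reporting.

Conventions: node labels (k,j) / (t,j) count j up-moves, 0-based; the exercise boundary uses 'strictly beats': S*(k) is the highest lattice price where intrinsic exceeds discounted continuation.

price = 1.9220
boundary = - - - - 64.0990 72.7978
tree:
1.9220
3.5862 0.5405
6.5368 1.1424 0.0358
11.5354 2.4118 0.0783 0.0000
19.4010 5.0843 0.1715 0.0000 0.0000
27.0604 10.7022 0.3757 0.0000 0.0000 0.0000
33.8046 19.4010 0.8228 0.0000 0.0000 0.0000 0.0000

Δt=0.22717, u=1.13571, d=0.88051, q=0.53556, disc=e^(-rΔt)=0.98311
k=6 terminal: V=max(K-S,0) → 33.8046 19.4010 0.8228 0.0000 0.0000 0.0000 0.0000
k=5: j=0 S=56.4396 intr=27.0604 cont=25.6498 V=27.0604[EX]; j=1 S=72.7978 intr=10.7022 cont=9.2916 V=10.7022[EX]; j=2 S=93.8973 intr=0.0000 cont=0.3757 V=0.3757[hold]; j=3 S=121.1121 intr=0.0000 cont=0.0000 V=0.0000[hold]; j=4 S=156.2147 intr=0.0000 cont=0.0000 V=0.0000[hold]; j=5 S=201.4913 intr=0.0000 cont=0.0000 V=0.0000[hold]  S*(5)=72.7978
k=4: j=0 S=64.0990 intr=19.4010 cont=17.9904 V=19.4010[EX]; j=1 S=82.6772 intr=0.8228 cont=5.0843 V=5.0843[hold]; j=2 S=106.6400 intr=0.0000 cont=0.1715 V=0.1715[hold]; j=3 S=137.5481 intr=0.0000 cont=0.0000 V=0.0000[hold]; j=4 S=177.4145 intr=0.0000 cont=0.0000 V=0.0000[hold]  S*(4)=64.0990
k=3: j=0 S=72.7978 intr=10.7022 cont=11.5354 V=11.5354[hold]; j=1 S=93.8973 intr=0.0000 cont=2.4118 V=2.4118[hold]; j=2 S=121.1121 intr=0.0000 cont=0.0783 V=0.0783[hold]; j=3 S=156.2147 intr=0.0000 cont=0.0000 V=0.0000[hold]  S*(3)=-
k=2: j=0 S=82.6772 intr=0.8228 cont=6.5368 V=6.5368[hold]; j=1 S=106.6400 intr=0.0000 cont=1.1424 V=1.1424[hold]; j=2 S=137.5481 intr=0.0000 cont=0.0358 V=0.0358[hold]  S*(2)=-
k=1: j=0 S=93.8973 intr=0.0000 cont=3.5862 V=3.5862[hold]; j=1 S=121.1121 intr=0.0000 cont=0.5405 V=0.5405[hold]  S*(1)=-
k=0: j=0 S=106.6400 intr=0.0000 cont=1.9220 V=1.9220[hold]  S*(0)=-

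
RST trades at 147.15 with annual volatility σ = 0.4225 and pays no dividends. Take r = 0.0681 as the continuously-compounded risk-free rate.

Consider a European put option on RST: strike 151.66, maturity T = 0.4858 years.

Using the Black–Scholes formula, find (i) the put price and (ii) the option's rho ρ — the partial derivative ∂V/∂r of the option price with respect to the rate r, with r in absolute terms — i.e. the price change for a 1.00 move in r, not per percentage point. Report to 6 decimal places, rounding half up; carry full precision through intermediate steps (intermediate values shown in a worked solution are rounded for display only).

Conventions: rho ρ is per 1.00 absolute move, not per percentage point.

price = 16.988280
ρ = -39.534626

σ√T = 0.4225·√0.4858 = 0.294480
d₁ = (ln(S/K) + (r+σ²/2)T) / (σ√T) = (ln(147.15/151.66) + (0.0681+0.4225²/2)·0.4858) / 0.294480 = (-0.030189 + 0.076442) / 0.294480 = 0.157068
d₂ = d₁ − σ√T = 0.157068 − 0.294480 = -0.137411
e^{−rT} = 0.967458
N(−d₁) = 0.437595,  N(−d₂) = 0.554647
Put price V = K·e^{−rT}·N(−d₂) − S·N(−d₁) = 81.380457 − 64.392177 = 16.988280
ρ = −K·T·e^{−rT}·N(−d₂) = -39.534626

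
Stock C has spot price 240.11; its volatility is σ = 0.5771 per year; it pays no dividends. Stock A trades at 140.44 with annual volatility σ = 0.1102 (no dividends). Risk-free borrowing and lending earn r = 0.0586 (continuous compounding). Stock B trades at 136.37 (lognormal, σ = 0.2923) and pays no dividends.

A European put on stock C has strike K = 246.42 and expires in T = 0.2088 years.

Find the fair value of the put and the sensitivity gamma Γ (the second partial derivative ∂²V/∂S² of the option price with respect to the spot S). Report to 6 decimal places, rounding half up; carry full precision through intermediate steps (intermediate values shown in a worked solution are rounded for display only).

price = 27.051637
Γ = 0.006281

σ√T = 0.5771·√0.2088 = 0.263704
d₁ = (ln(S/K) + (r+σ²/2)T) / (σ√T) = (ln(240.11/246.42) + (0.0586+0.5771²/2)·0.2088) / 0.263704 = (-0.025940 + 0.047006) / 0.263704 = 0.079882
d₂ = d₁ − σ√T = 0.079882 − 0.263704 = -0.183821
e^{−rT} = 0.987839
N(−d₁) = 0.468165,  N(−d₂) = 0.572923
Put price V = K·e^{−rT}·N(−d₂) − S·N(−d₁) = 139.462837 − 112.411199 = 27.051637
φ(d₁) = (1/√(2π))·e^{−d₁²/2} = 0.397671
Γ = φ(d₁) / (S·σ·√T) = 0.006281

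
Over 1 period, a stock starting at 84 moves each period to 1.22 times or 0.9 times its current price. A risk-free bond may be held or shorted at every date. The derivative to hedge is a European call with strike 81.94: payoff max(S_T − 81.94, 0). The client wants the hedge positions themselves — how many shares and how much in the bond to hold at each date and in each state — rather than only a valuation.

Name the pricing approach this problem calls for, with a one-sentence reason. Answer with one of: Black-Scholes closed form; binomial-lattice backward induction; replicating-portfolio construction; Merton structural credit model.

framework: replicating-portfolio construction

Key observation: what is demanded is not a single number but the (Δ, B) position at each node of the 1.22/0.9 tree starting at 84; constructing those positions is the replicating-portfolio method.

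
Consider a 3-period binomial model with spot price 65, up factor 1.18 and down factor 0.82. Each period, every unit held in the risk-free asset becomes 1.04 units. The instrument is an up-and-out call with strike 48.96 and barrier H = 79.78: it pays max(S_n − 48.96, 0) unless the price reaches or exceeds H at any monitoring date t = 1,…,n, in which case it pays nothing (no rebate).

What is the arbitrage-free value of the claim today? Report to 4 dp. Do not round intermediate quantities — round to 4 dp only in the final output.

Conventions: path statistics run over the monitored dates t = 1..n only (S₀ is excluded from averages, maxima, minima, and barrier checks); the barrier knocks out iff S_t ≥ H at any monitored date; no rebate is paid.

price = 7.1655

Under the martingale measure an up-move has probability p* = 0.6111; value the claim as the probability-weighted average of per-path payoffs, discounted 3 periods at R = 1.04.
Enumerate all 2^3 = 8 price paths (U = up ×1.18, D = down ×0.82); each path with k up-moves has probability p*^k·(1−p*)^(3−k).
DDD: M=53.3000, payoff=0.0000, prob=0.058813
UDD: M=76.7000, payoff=2.6131, prob=0.092421
DUD: M=62.8940, payoff=2.6131, prob=0.092421
UUD: M=90.5060, payoff=0.0000, prob=0.145233
DDU: M=53.3000, payoff=2.6131, prob=0.092421
UDU: M=76.7000, payoff=25.2549, prob=0.145233
DUU: M=74.2149, payoff=25.2549, prob=0.145233
UUU: M=106.7971, payoff=0.0000, prob=0.228224
Price = Σ prob·payoff / R^3 = 8.060217 / 1.124864 = 7.1655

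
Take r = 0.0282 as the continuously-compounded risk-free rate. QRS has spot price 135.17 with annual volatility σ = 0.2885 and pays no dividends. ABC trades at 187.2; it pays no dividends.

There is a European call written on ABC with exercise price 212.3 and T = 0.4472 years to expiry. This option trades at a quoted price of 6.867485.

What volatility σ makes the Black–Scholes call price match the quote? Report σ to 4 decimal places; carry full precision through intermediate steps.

sigma = 0.2952

At σ = 0.2952 the Black–Scholes value reproduces the quote:
σ√T = 0.2952·√0.4472 = 0.197409
d₁ = (ln(S/K) + (r+σ²/2)T) / (σ√T) = (ln(187.2/212.3) + (0.0282+0.2952²/2)·0.4472) / 0.197409 = (-0.125823 + 0.032096) / 0.197409 = -0.474783
d₂ = d₁ − σ√T = -0.474783 − 0.197409 = -0.672193
e^{−rT} = 0.987468
N(d₁) = 0.317471,  N(d₂) = 0.250731
V = S·N(d₁) − K·e^{−rT}·N(d₂) = 59.430512 − 52.563027 = 6.867485 (equal to the quote); since ∂V/∂σ > 0 for all σ, the implied volatility is unique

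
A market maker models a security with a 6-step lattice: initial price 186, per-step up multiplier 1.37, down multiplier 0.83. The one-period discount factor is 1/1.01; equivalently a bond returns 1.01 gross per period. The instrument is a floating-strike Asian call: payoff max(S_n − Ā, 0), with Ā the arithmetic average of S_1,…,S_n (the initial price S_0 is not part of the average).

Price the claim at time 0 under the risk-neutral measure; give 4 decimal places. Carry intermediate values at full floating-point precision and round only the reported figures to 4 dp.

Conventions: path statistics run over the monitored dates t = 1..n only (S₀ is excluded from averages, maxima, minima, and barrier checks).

Under the martingale measure an up-move has probability p* = 0.3333; value the claim as the probability-weighted average of per-path payoffs, discounted 6 periods at R = 1.01.
Enumerate all 2^6 = 64 price paths (U = up ×1.37, D = down ×0.83); each path with k up-moves has probability p*^k·(1−p*)^(6−k).
DDDDDD: Ā=101.8696, payoff=0.0000, prob=0.087791
UDDDDD: Ā=168.1461, payoff=0.0000, prob=0.043896
DUDDDD: Ā=151.4061, payoff=0.0000, prob=0.043896
UUDDDD: Ā=249.9113, payoff=0.0000, prob=0.021948
DDUDDD: Ā=137.5119, payoff=0.0000, prob=0.043896
UDUDDD: Ā=226.9775, payoff=0.0000, prob=0.021948
DUUDDD: Ā=210.2375, payoff=0.0000, prob=0.021948
UUUDDD: Ā=347.0186, payoff=0.0000, prob=0.010974
DDDUDD: Ā=125.9797, payoff=0.0000, prob=0.043896
UDDUDD: Ā=207.9425, payoff=0.0000, prob=0.021948
DUDUDD: Ā=191.2025, payoff=0.0000, prob=0.021948
UUDUDD: Ā=315.5993, payoff=0.0000, prob=0.010974
DDUUDD: Ā=177.3083, payoff=0.0000, prob=0.021948
UDUUDD: Ā=292.6655, payoff=0.0000, prob=0.010974
DUUUDD: Ā=275.9255, payoff=0.0000, prob=0.010974
UUUUDD: Ā=455.4432, payoff=0.0000, prob=0.005487
DDDDUD: Ā=116.4080, payoff=0.0000, prob=0.043896
UDDDUD: Ā=192.1434, payoff=0.0000, prob=0.021948
DUDDUD: Ā=175.4034, payoff=0.0000, prob=0.021948
UUDDUD: Ā=289.5212, payoff=0.0000, prob=0.010974
DDUDUD: Ā=161.5092, payoff=4.1694, prob=0.021948
UDUDUD: Ā=266.5874, payoff=6.8821, prob=0.010974
DUUDUD: Ā=249.8474, payoff=23.6221, prob=0.010974
UUUDUD: Ā=412.3988, payoff=38.9907, prob=0.005487
DDDUUD: Ā=149.9770, payoff=15.7016, prob=0.021948
UDDUUD: Ā=247.5524, payoff=25.9171, prob=0.010974
DUDUUD: Ā=230.8124, payoff=42.6571, prob=0.010974
UUDUUD: Ā=380.9795, payoff=70.4100, prob=0.005487
DDUUUD: Ā=216.9182, payoff=56.5513, prob=0.010974
UDUUUD: Ā=358.0457, payoff=93.3438, prob=0.005487
DUUUUD: Ā=341.3057, payoff=110.0838, prob=0.005487
UUUUUD: Ā=563.3600, payoff=181.7045, prob=0.002743
DDDDDU: Ā=108.4635, payoff=0.0000, prob=0.043896
UDDDDU: Ā=179.0301, payoff=0.0000, prob=0.021948
DUDDDU: Ā=162.2901, payoff=3.3885, prob=0.021948
UUDDDU: Ā=267.8765, payoff=5.5930, prob=0.010974
DDUDDU: Ā=148.3959, payoff=17.2827, prob=0.021948
UDUDDU: Ā=244.9427, payoff=28.5268, prob=0.010974
DUUDDU: Ā=228.2027, payoff=45.2668, prob=0.010974
UUUDDU: Ā=376.6719, payoff=74.7176, prob=0.005487
DDDUDU: Ā=136.8637, payoff=28.8149, prob=0.021948
UDDUDU: Ā=225.9076, payoff=47.5619, prob=0.010974
DUDUDU: Ā=209.1676, payoff=64.3019, prob=0.010974
UUDUDU: Ā=345.2526, payoff=106.1369, prob=0.005487
DDUUDU: Ā=195.2734, payoff=78.1961, prob=0.010974
UDUUDU: Ā=322.3188, payoff=129.0707, prob=0.005487
DUUUDU: Ā=305.5788, payoff=145.8107, prob=0.005487
UUUUDU: Ā=504.3891, payoff=240.6754, prob=0.002743
DDDDUU: Ā=127.2920, payoff=38.3866, prob=0.021948
UDDDUU: Ā=210.1085, payoff=63.3610, prob=0.010974
DUDDUU: Ā=193.3685, payoff=80.1010, prob=0.010974
UUDDUU: Ā=319.1746, payoff=132.2149, prob=0.005487
DDUDUU: Ā=179.4743, payoff=93.9952, prob=0.010974
UDUDUU: Ā=296.2408, payoff=155.1487, prob=0.005487
DUUDUU: Ā=279.5008, payoff=171.8887, prob=0.005487
UUUDUU: Ā=461.3446, payoff=283.7199, prob=0.002743
DDDUUU: Ā=167.9421, payoff=105.5274, prob=0.010974
UDDUUU: Ā=277.2057, payoff=174.1837, prob=0.005487
DUDUUU: Ā=260.4657, payoff=190.9237, prob=0.005487
UUDUUU: Ā=429.9253, payoff=315.1392, prob=0.002743
DDUUUU: Ā=246.5715, payoff=204.8179, prob=0.005487
UDUUUU: Ā=406.9915, payoff=338.0730, prob=0.002743
DUUUUU: Ā=390.2515, payoff=354.8130, prob=0.002743
UUUUUU: Ā=644.1501, payoff=585.6552, prob=0.001372
Price = Σ prob·payoff / R^6 = 26.163591 / 1.061520 = 24.6473

price = 24.6473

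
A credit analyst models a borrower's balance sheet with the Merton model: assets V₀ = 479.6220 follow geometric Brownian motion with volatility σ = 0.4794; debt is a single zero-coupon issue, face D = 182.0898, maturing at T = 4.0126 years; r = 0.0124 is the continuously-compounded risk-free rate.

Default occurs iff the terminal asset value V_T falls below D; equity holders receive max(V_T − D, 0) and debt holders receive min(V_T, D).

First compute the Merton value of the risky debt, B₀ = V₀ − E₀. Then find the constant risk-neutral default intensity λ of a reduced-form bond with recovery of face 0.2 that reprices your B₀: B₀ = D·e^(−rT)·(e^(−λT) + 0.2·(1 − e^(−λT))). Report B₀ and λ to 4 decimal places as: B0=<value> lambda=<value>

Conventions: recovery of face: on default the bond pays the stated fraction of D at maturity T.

With assets at 479.6220 and a single debt payment of 182.0898 at 4.0126 years:
d₁ = [ln(V₀/D) + (r + σ²/2)T] / (σ√T)
   = [ln(479.6220/182.0898) + (0.0124 + 0.5·0.4794²)·4.0126] / (0.4794·√4.0126)
   = [0.968498 + 0.510853] / 0.960309 = 1.540495
d₂ = d₁ − σ√T = 1.540495 − 0.960309 = 0.580186
N(d₁) = 0.938280,  N(d₂) = 0.719105,  e^(−rT) = 0.951461
E₀ = V₀·N(d₁) − D·e^(−rT)·N(d₂)
   = 479.6220·0.938280 − 182.0898·0.951461·0.719105 = 325.433768
B₀ = V₀ − E₀ = 479.6220 − 325.433768 = 154.188232
e^(−λT) = (B₀·e^(rT)/D − 0.2)/(1 − 0.2) = (154.1882·1.051015/182.0898 − 0.2)/0.8 = 0.86245997
λ = −ln(0.86245997)/4.0126 = 0.036875

B0=154.1882 lambda=0.0369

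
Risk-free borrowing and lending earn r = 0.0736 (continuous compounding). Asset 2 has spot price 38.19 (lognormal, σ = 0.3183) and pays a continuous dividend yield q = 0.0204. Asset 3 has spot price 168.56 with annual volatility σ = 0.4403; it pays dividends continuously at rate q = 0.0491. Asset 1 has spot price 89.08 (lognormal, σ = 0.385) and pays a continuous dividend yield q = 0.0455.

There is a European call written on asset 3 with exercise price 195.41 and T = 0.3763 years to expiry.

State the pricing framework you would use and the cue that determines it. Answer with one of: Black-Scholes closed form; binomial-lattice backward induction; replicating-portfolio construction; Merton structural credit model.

framework: Black-Scholes closed form

Key observation: a European claim on asset 3 (strike 195.41) — a lognormal (GBM) underlying with constant rate and volatility — has an exact closed-form value; no lattice or capital structure is involved.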